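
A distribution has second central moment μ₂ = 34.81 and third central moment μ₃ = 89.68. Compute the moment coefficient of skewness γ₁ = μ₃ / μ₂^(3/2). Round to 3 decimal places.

σ = √μ₂ = √34.81 = 5.90000
σ³ = μ₂^(3/2) = 205.37900
γ₁ = μ₃/σ³ = 89.68 / 205.37900 ≈ 0.437

0.437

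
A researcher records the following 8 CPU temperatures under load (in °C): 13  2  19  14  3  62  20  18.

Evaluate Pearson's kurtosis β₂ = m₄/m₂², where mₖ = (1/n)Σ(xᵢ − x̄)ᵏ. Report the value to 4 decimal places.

4.7779

x̄ = 18.8750
Σ(xᵢ − x̄)² = 2456.8750 ⇒ m₂ = 307.10938
Σ(xᵢ − x̄)⁴ = 3605089.8379 ⇒ m₄ = 450636.22974
m₂² = 94316.16821
β₂ = m₄/m₂² = 450636.22974 / 94316.16821 ≈ 4.7779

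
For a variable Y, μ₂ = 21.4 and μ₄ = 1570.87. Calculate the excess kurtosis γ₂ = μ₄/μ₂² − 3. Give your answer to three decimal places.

μ₂² = 21.4² = 457.96000
μ₄/μ₂² = 1570.87 / 457.96000 = 3.43015
γ₂ = 3.43015 − 3 ≈ 0.430

0.430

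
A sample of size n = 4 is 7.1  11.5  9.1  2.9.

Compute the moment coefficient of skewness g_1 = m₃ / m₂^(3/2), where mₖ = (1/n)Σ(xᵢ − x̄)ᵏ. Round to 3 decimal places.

x̄ = (7.1 + 11.5 + 9.1 + 2.9) / 4 = 7.6500
deviations (xᵢ − x̄): -0.5500, 3.8500, 1.4500, -4.7500
Σ(xᵢ − x̄)² = 39.7900 ⇒ m₂ = 39.7900/4 = 9.94750
Σ(xᵢ − x̄)³ = -47.2230 ⇒ m₃ = -47.2230/4 = -11.80575
m₂^(3/2) = 9.94750^(1.5) = 31.37407
g_1 = m₃ / m₂^(3/2) = -11.80575 / 31.37407 ≈ -0.376

-0.376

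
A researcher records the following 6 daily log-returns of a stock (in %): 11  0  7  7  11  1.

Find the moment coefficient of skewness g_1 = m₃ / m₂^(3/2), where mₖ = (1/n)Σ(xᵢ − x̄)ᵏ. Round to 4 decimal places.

-0.2972

x̄ = (11 + 0 + 7 + 7 + 11 + 1) / 6 = 6.1667
deviations (xᵢ − x̄): 4.8333, -6.1667, 0.8333, 0.8333, 4.8333, -5.1667
Σ(xᵢ − x̄)² = 112.8333 ⇒ m₂ = 112.8333/6 = 18.80556
Σ(xᵢ − x̄)³ = -145.4444 ⇒ m₃ = -145.4444/6 = -24.24074
m₂^(3/2) = 18.80556^(1.5) = 81.55099
g_1 = m₃ / m₂^(3/2) = -24.24074 / 81.55099 ≈ -0.2972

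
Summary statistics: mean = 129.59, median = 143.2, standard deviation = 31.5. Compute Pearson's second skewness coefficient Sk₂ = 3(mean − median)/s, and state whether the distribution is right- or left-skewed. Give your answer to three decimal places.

-1.296, left-skewed

Sk₂ = 3(129.59 − 143.2) / 31.5 = 3 × -13.6100 / 31.5
    = -40.8300 / 31.5 ≈ -1.296
Sk₂ < 0 ⇒ mean < median ⇒ left-skewed (negative skew).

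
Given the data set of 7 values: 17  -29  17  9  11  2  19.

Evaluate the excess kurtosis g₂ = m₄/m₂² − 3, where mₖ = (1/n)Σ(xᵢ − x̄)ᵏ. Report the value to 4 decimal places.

1.0728

x̄ = 6.5714
Σ(xᵢ − x̄)² = 1683.7143 ⇒ m₂ = 240.53061
Σ(xᵢ − x̄)⁴ = 1649423.5160 ⇒ m₄ = 235631.93086
m₂² = 57854.97543
g₂ = m₄/m₂² − 3 = 4.07280 − 3 ≈ 1.0728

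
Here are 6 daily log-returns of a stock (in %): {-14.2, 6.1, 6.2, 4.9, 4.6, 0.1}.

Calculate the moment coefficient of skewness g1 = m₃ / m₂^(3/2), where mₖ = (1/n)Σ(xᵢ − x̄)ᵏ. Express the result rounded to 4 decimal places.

-1.5066

x̄ = (-14.2 + 6.1 + 6.2 + 4.9 + 4.6 + 0.1) / 6 = 1.2833
deviations (xᵢ − x̄): -15.4833, 4.8167, 4.9167, 3.6167, 3.3167, -1.1833
Σ(xᵢ − x̄)² = 312.5883 ⇒ m₂ = 312.5883/6 = 52.09806
Σ(xᵢ − x̄)³ = -3399.1396 ⇒ m₃ = -3399.1396/6 = -566.52326
m₂^(3/2) = 52.09806^(1.5) = 376.03847
g1 = m₃ / m₂^(3/2) = -566.52326 / 376.03847 ≈ -1.5066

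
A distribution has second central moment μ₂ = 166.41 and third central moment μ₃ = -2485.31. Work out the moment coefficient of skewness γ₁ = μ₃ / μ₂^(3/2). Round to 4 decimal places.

σ = √μ₂ = √166.41 = 12.90000
σ³ = μ₂^(3/2) = 2146.68900
γ₁ = μ₃/σ³ = -2485.31 / 2146.68900 ≈ -1.1577

-1.1577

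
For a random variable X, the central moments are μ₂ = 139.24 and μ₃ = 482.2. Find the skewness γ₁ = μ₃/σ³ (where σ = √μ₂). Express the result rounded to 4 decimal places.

0.2935

σ = √μ₂ = √139.24 = 11.80000
σ³ = μ₂^(3/2) = 1643.03200
γ₁ = μ₃/σ³ = 482.2 / 1643.03200 ≈ 0.2935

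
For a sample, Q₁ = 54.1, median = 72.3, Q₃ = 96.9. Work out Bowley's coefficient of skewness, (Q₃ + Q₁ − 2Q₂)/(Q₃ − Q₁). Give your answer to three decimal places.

numerator: Q₃ + Q₁ − 2Q₂ = 96.9 + 54.1 − 2×72.3 = 6.4000
denominator: Q₃ − Q₁ = 96.9 − 54.1 = 42.8000
Bowley skewness = 6.4000 / 42.8000 ≈ 0.150

0.150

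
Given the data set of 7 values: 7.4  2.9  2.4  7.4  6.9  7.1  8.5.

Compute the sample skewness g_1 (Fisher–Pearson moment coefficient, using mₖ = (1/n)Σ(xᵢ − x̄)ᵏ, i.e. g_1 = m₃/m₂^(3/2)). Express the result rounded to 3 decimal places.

x̄ = (7.4 + 2.9 + 2.4 + 7.4 + 6.9 + 7.1 + 8.5) / 7 = 6.0857
deviations (xᵢ − x̄): 1.3143, -3.1857, -3.6857, 1.3143, 0.8143, 1.0143, 2.4143
Σ(xᵢ − x̄)² = 34.7086 ⇒ m₂ = 34.7086/7 = 4.95837
Σ(xᵢ − x̄)³ = -62.2035 ⇒ m₃ = -62.2035/7 = -8.88621
m₂^(3/2) = 4.95837^(1.5) = 11.04099
g_1 = m₃ / m₂^(3/2) = -8.88621 / 11.04099 ≈ -0.805

-0.805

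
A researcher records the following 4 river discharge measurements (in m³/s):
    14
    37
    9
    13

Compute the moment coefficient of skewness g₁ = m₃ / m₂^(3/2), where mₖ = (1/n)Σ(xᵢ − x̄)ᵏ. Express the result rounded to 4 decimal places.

1.0519

x̄ = (14 + 37 + 9 + 13) / 4 = 18.2500
deviations (xᵢ − x̄): -4.2500, 18.7500, -9.2500, -5.2500
Σ(xᵢ − x̄)² = 482.7500 ⇒ m₂ = 482.7500/4 = 120.68750
Σ(xᵢ − x̄)³ = 5578.8750 ⇒ m₃ = 5578.8750/4 = 1394.71875
m₂^(3/2) = 120.68750^(1.5) = 1325.84708
g₁ = m₃ / m₂^(3/2) = 1394.71875 / 1325.84708 ≈ 1.0519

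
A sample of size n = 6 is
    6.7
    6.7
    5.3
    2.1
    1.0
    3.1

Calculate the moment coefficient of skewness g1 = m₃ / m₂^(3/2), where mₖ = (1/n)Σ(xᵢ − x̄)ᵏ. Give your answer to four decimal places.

x̄ = (6.7 + 6.7 + 5.3 + 2.1 + 1.0 + 3.1) / 6 = 4.1500
deviations (xᵢ − x̄): 2.5500, 2.5500, 1.1500, -2.0500, -3.1500, -1.0500
Σ(xᵢ − x̄)² = 29.5550 ⇒ m₂ = 29.5550/6 = 4.92583
Σ(xᵢ − x̄)³ = -6.3450 ⇒ m₃ = -6.3450/6 = -1.05750
m₂^(3/2) = 4.92583^(1.5) = 10.93250
g1 = m₃ / m₂^(3/2) = -1.05750 / 10.93250 ≈ -0.0967

-0.0967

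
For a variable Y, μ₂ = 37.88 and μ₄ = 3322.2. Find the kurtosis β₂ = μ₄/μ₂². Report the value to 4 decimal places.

μ₂² = 37.88² = 1434.89440
μ₄/μ₂² = 3322.2 / 1434.89440 = 2.31529
β₂ ≈ 2.3153

2.3153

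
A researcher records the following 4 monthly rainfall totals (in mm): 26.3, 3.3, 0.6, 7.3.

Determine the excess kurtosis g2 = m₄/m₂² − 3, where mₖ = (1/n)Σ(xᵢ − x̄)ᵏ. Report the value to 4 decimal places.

-0.8171

x̄ = 9.3750
Σ(xᵢ − x̄)² = 404.6675 ⇒ m₂ = 101.16688
Σ(xᵢ − x̄)⁴ = 89366.4849 ⇒ m₄ = 22341.62123
m₂² = 10234.73660
g2 = m₄/m₂² − 3 = 2.18292 − 3 ≈ -0.8171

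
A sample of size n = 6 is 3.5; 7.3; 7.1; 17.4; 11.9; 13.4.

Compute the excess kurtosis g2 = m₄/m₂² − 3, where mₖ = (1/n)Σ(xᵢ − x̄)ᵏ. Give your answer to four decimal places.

-1.1605

x̄ = 10.1000
Σ(xᵢ − x̄)² = 127.8200 ⇒ m₂ = 21.30333
Σ(xᵢ − x̄)⁴ = 5008.8530 ⇒ m₄ = 834.80883
m₂² = 453.83201
g2 = m₄/m₂² − 3 = 1.83947 − 3 ≈ -1.1605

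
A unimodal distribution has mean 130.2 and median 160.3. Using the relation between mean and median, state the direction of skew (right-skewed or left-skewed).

mean − median = 130.2 − 160.3 = -30.1
mean < median ⇒ the longer tail is on the left ⇒ left-skewed (negatively skewed).

left-skewed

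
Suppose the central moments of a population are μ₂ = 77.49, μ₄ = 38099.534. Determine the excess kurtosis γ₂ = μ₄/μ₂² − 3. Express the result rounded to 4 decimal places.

3.3450

μ₂² = 77.49² = 6004.70010
μ₄/μ₂² = 38099.534 / 6004.70010 = 6.34495
γ₂ = 6.34495 − 3 ≈ 3.3450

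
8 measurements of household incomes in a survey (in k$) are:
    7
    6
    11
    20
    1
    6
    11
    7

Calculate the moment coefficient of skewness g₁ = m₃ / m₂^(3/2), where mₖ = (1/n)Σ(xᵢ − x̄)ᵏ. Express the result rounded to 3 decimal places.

0.889

x̄ = (7 + 6 + 11 + 20 + 1 + 6 + 11 + 7) / 8 = 8.6250
deviations (xᵢ − x̄): -1.6250, -2.6250, 2.3750, 11.3750, -7.6250, -2.6250, 2.3750, -1.6250
Σ(xᵢ − x̄)² = 217.8750 ⇒ m₂ = 217.8750/8 = 27.23438
Σ(xᵢ − x̄)³ = 1010.5313 ⇒ m₃ = 1010.5313/8 = 126.31641
m₂^(3/2) = 27.23438^(1.5) = 142.12685
g₁ = m₃ / m₂^(3/2) = 126.31641 / 142.12685 ≈ 0.889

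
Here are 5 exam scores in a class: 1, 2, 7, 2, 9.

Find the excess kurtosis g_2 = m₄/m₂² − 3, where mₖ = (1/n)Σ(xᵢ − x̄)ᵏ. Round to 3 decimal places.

x̄ = 4.2000
Σ(xᵢ − x̄)² = 50.8000 ⇒ m₂ = 10.16000
Σ(xᵢ − x̄)⁴ = 744.0160 ⇒ m₄ = 148.80320
m₂² = 103.22560
g_2 = m₄/m₂² − 3 = 1.44153 − 3 ≈ -1.558

-1.558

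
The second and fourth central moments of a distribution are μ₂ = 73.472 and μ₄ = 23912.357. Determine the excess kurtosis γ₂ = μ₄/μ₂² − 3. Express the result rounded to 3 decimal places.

1.430

μ₂² = 73.472² = 5398.13478
μ₄/μ₂² = 23912.357 / 5398.13478 = 4.42974
γ₂ = 4.42974 − 3 ≈ 1.430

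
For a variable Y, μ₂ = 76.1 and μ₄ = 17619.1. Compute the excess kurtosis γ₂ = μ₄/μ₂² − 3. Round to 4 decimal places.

μ₂² = 76.1² = 5791.21000
μ₄/μ₂² = 17619.1 / 5791.21000 = 3.04239
γ₂ = 3.04239 − 3 ≈ 0.0424

0.0424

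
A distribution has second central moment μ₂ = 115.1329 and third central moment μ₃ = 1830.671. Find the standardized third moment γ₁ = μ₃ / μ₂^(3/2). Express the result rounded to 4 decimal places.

1.4819

σ = √μ₂ = √115.1329 = 10.73000
σ³ = μ₂^(3/2) = 1235.37602
γ₁ = μ₃/σ³ = 1830.671 / 1235.37602 ≈ 1.4819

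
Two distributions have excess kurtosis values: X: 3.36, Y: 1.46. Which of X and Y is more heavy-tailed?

X

Higher excess kurtosis ⇒ heavier tails relative to the normal distribution.
3.36 vs 1.46: the larger is 3.36, so X has heavier tails.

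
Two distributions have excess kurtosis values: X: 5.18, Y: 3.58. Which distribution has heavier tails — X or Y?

Higher excess kurtosis ⇒ heavier tails relative to the normal distribution.
5.18 vs 3.58: the larger is 5.18, so X has heavier tails.

X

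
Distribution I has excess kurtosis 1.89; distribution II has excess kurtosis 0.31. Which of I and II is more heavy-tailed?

I

Higher excess kurtosis ⇒ heavier tails relative to the normal distribution.
1.89 vs 0.31: the larger is 1.89, so I has heavier tails.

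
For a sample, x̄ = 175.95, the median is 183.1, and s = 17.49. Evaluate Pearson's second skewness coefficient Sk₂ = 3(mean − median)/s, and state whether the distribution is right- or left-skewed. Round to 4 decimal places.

-1.2264, left-skewed

Sk₂ = 3(175.95 − 183.1) / 17.49 = 3 × -7.1500 / 17.49
    = -21.4500 / 17.49 ≈ -1.2264
Sk₂ < 0 ⇒ mean < median ⇒ left-skewed (negative skew).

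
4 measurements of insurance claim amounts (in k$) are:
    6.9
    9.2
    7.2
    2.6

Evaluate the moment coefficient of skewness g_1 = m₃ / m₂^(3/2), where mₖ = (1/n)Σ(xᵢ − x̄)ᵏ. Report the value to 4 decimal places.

-0.6733

x̄ = (6.9 + 9.2 + 7.2 + 2.6) / 4 = 6.4750
deviations (xᵢ − x̄): 0.4250, 2.7250, 0.7250, -3.8750
Σ(xᵢ − x̄)² = 23.1475 ⇒ m₂ = 23.1475/4 = 5.78687
Σ(xᵢ − x̄)³ = -37.4929 ⇒ m₃ = -37.4929/4 = -9.37322
m₂^(3/2) = 5.78687^(1.5) = 13.92086
g_1 = m₃ / m₂^(3/2) = -9.37322 / 13.92086 ≈ -0.6733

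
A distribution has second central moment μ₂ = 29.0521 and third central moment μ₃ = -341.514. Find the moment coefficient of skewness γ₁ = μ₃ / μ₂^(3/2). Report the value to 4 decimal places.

σ = √μ₂ = √29.0521 = 5.39000
σ³ = μ₂^(3/2) = 156.59082
γ₁ = μ₃/σ³ = -341.514 / 156.59082 ≈ -2.1809

-2.1809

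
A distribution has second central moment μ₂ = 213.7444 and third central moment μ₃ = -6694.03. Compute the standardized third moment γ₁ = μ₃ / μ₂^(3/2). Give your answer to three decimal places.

σ = √μ₂ = √213.7444 = 14.62000
σ³ = μ₂^(3/2) = 3124.94313
γ₁ = μ₃/σ³ = -6694.03 / 3124.94313 ≈ -2.142

-2.142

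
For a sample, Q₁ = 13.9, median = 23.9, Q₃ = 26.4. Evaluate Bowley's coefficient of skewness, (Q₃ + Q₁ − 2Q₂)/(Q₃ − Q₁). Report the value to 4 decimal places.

-0.6000

numerator: Q₃ + Q₁ − 2Q₂ = 26.4 + 13.9 − 2×23.9 = -7.5000
denominator: Q₃ − Q₁ = 26.4 − 13.9 = 12.5000
Bowley skewness = -7.5000 / 12.5000 ≈ -0.6000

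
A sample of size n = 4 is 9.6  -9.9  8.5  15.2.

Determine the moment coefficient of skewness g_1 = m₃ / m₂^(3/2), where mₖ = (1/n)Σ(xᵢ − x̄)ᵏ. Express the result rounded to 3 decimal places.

-0.897

x̄ = (9.6 - 9.9 + 8.5 + 15.2) / 4 = 5.8500
deviations (xᵢ − x̄): 3.7500, -15.7500, 2.6500, 9.3500
Σ(xᵢ − x̄)² = 356.5700 ⇒ m₂ = 356.5700/4 = 89.14250
Σ(xᵢ − x̄)³ = -3018.2400 ⇒ m₃ = -3018.2400/4 = -754.56000
m₂^(3/2) = 89.14250^(1.5) = 841.64164
g_1 = m₃ / m₂^(3/2) = -754.56000 / 841.64164 ≈ -0.897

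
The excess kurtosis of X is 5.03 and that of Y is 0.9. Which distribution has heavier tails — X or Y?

Higher excess kurtosis ⇒ heavier tails relative to the normal distribution.
5.03 vs 0.9: the larger is 5.03, so X has heavier tails.

X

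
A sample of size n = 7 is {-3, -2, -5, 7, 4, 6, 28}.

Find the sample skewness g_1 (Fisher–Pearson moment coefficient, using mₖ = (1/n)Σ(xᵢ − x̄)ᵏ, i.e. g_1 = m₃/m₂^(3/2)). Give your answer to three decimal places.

x̄ = (-3 - 2 - 5 + 7 + 4 + 6 + 28) / 7 = 5.0000
deviations (xᵢ − x̄): -8.0000, -7.0000, -10.0000, 2.0000, -1.0000, 1.0000, 23.0000
Σ(xᵢ − x̄)² = 748.0000 ⇒ m₂ = 748.0000/7 = 106.85714
Σ(xᵢ − x̄)³ = 10320.0000 ⇒ m₃ = 10320.0000/7 = 1474.28571
m₂^(3/2) = 106.85714^(1.5) = 1104.60076
g_1 = m₃ / m₂^(3/2) = 1474.28571 / 1104.60076 ≈ 1.335

1.335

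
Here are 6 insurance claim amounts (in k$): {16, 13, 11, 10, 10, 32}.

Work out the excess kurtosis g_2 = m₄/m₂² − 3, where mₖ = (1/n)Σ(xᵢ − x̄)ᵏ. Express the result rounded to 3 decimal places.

x̄ = 15.3333
Σ(xᵢ − x̄)² = 359.3333 ⇒ m₂ = 59.88889
Σ(xᵢ − x̄)⁴ = 79161.1111 ⇒ m₄ = 13193.51852
m₂² = 3586.67901
g_2 = m₄/m₂² − 3 = 3.67848 − 3 ≈ 0.678

0.678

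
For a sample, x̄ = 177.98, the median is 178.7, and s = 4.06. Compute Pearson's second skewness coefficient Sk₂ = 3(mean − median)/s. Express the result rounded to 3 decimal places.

-0.532

Sk₂ = 3(177.98 − 178.7) / 4.06 = 3 × -0.7200 / 4.06
    = -2.1600 / 4.06 ≈ -0.532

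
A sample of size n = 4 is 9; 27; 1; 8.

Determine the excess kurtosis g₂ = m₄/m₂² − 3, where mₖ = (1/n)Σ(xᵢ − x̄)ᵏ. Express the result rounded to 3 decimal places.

-0.861

x̄ = 11.2500
Σ(xᵢ − x̄)² = 368.7500 ⇒ m₂ = 92.18750
Σ(xᵢ − x̄)⁴ = 72710.3281 ⇒ m₄ = 18177.58203
m₂² = 8498.53516
g₂ = m₄/m₂² − 3 = 2.13891 − 3 ≈ -0.861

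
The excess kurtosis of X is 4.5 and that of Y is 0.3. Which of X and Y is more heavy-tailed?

Higher excess kurtosis ⇒ heavier tails relative to the normal distribution.
4.5 vs 0.3: the larger is 4.5, so X has heavier tails.

X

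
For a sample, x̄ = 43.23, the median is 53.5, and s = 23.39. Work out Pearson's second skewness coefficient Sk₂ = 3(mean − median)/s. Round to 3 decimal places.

-1.317

Sk₂ = 3(43.23 − 53.5) / 23.39 = 3 × -10.2700 / 23.39
    = -30.8100 / 23.39 ≈ -1.317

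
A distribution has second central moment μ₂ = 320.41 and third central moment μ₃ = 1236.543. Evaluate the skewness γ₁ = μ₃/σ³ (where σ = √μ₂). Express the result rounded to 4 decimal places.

0.2156

σ = √μ₂ = √320.41 = 17.90000
σ³ = μ₂^(3/2) = 5735.33900
γ₁ = μ₃/σ³ = 1236.543 / 5735.33900 ≈ 0.2156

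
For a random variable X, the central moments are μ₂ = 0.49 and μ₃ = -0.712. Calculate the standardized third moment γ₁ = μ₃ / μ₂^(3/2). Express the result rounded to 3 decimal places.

-2.076

σ = √μ₂ = √0.49 = 0.70000
σ³ = μ₂^(3/2) = 0.34300
γ₁ = μ₃/σ³ = -0.712 / 0.34300 ≈ -2.076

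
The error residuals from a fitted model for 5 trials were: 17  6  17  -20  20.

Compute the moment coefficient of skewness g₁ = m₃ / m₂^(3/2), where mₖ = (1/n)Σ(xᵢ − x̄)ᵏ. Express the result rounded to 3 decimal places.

-1.160

x̄ = (17 + 6 + 17 - 20 + 20) / 5 = 8.0000
deviations (xᵢ − x̄): 9.0000, -2.0000, 9.0000, -28.0000, 12.0000
Σ(xᵢ − x̄)² = 1094.0000 ⇒ m₂ = 1094.0000/5 = 218.80000
Σ(xᵢ − x̄)³ = -18774.0000 ⇒ m₃ = -18774.0000/5 = -3754.80000
m₂^(3/2) = 218.80000^(1.5) = 3236.46546
g₁ = m₃ / m₂^(3/2) = -3754.80000 / 3236.46546 ≈ -1.160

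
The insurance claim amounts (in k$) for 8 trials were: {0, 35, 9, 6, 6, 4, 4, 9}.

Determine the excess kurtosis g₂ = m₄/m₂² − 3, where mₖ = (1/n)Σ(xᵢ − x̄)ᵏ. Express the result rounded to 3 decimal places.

x̄ = 9.1250
Σ(xᵢ − x̄)² = 824.8750 ⇒ m₂ = 103.10938
Σ(xᵢ − x̄)⁴ = 456754.8379 ⇒ m₄ = 57094.35474
m₂² = 10631.54321
g₂ = m₄/m₂² − 3 = 5.37028 − 3 ≈ 2.370

2.370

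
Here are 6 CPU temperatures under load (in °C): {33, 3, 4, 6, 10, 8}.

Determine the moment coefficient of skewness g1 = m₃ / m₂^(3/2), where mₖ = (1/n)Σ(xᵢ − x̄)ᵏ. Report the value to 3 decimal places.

x̄ = (33 + 3 + 4 + 6 + 10 + 8) / 6 = 10.6667
deviations (xᵢ − x̄): 22.3333, -7.6667, -6.6667, -4.6667, -0.6667, -2.6667
Σ(xᵢ − x̄)² = 631.3333 ⇒ m₂ = 631.3333/6 = 105.22222
Σ(xᵢ − x̄)³ = 10271.5556 ⇒ m₃ = 10271.5556/6 = 1711.92593
m₂^(3/2) = 105.22222^(1.5) = 1079.34729
g1 = m₃ / m₂^(3/2) = 1711.92593 / 1079.34729 ≈ 1.586

1.586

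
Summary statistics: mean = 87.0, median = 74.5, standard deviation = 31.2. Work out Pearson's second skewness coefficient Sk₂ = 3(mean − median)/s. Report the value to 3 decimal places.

1.202

Sk₂ = 3(87.0 − 74.5) / 31.2 = 3 × 12.5000 / 31.2
    = 37.5000 / 31.2 ≈ 1.202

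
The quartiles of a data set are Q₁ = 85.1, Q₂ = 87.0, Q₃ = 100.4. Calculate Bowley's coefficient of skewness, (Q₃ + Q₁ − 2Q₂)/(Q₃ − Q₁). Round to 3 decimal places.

0.752

numerator: Q₃ + Q₁ − 2Q₂ = 100.4 + 85.1 − 2×87.0 = 11.5000
denominator: Q₃ − Q₁ = 100.4 − 85.1 = 15.3000
Bowley skewness = 11.5000 / 15.3000 ≈ 0.752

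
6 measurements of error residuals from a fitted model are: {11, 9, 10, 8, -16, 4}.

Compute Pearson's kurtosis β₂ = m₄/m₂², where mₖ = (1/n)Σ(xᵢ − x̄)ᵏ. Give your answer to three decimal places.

x̄ = 4.3333
Σ(xᵢ − x̄)² = 525.3333 ⇒ m₂ = 87.55556
Σ(xᵢ − x̄)⁴ = 174597.7778 ⇒ m₄ = 29099.62963
m₂² = 7665.97531
β₂ = m₄/m₂² = 29099.62963 / 7665.97531 ≈ 3.796

3.796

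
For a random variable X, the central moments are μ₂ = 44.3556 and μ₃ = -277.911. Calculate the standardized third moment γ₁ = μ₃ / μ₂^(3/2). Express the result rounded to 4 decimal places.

-0.9408

σ = √μ₂ = √44.3556 = 6.66000
σ³ = μ₂^(3/2) = 295.40830
γ₁ = μ₃/σ³ = -277.911 / 295.40830 ≈ -0.9408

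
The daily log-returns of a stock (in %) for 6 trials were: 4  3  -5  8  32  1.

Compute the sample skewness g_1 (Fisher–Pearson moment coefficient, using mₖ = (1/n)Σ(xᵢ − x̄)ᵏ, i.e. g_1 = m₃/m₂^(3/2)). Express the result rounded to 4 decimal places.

x̄ = (4 + 3 - 5 + 8 + 32 + 1) / 6 = 7.1667
deviations (xᵢ − x̄): -3.1667, -4.1667, -12.1667, 0.8333, 24.8333, -6.1667
Σ(xᵢ − x̄)² = 830.8333 ⇒ m₂ = 830.8333/6 = 138.47222
Σ(xᵢ − x̄)³ = 13175.5556 ⇒ m₃ = 13175.5556/6 = 2195.92593
m₂^(3/2) = 138.47222^(1.5) = 1629.46108
g_1 = m₃ / m₂^(3/2) = 2195.92593 / 1629.46108 ≈ 1.3476

1.3476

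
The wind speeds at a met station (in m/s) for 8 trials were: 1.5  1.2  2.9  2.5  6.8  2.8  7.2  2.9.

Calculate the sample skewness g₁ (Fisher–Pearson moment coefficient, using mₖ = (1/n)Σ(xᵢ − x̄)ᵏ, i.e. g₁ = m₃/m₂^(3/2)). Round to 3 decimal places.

0.879

x̄ = (1.5 + 1.2 + 2.9 + 2.5 + 6.8 + 2.8 + 7.2 + 2.9) / 8 = 3.4750
deviations (xᵢ − x̄): -1.9750, -2.2750, -0.5750, -0.9750, 3.3250, -0.6750, 3.7250, -0.5750
Σ(xᵢ − x̄)² = 36.0750 ⇒ m₂ = 36.0750/8 = 4.50938
Σ(xᵢ − x̄)³ = 67.3537 ⇒ m₃ = 67.3537/8 = 8.41922
m₂^(3/2) = 4.50938^(1.5) = 9.57579
g₁ = m₃ / m₂^(3/2) = 8.41922 / 9.57579 ≈ 0.879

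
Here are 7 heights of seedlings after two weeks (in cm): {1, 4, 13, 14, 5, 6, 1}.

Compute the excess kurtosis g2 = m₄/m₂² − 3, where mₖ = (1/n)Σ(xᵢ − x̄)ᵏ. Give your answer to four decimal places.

-1.2108

x̄ = 6.2857
Σ(xᵢ − x̄)² = 167.4286 ⇒ m₂ = 23.91837
Σ(xᵢ − x̄)⁴ = 7165.0029 ⇒ m₄ = 1023.57185
m₂² = 572.08830
g2 = m₄/m₂² − 3 = 1.78919 − 3 ≈ -1.2108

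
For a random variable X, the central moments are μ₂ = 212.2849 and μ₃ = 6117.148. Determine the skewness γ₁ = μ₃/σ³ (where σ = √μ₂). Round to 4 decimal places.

1.9777

σ = √μ₂ = √212.2849 = 14.57000
σ³ = μ₂^(3/2) = 3092.99099
γ₁ = μ₃/σ³ = 6117.148 / 3092.99099 ≈ 1.9777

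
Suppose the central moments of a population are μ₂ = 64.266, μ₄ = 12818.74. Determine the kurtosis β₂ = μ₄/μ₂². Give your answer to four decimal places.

3.1037

μ₂² = 64.266² = 4130.11876
μ₄/μ₂² = 12818.74 / 4130.11876 = 3.10372
β₂ ≈ 3.1037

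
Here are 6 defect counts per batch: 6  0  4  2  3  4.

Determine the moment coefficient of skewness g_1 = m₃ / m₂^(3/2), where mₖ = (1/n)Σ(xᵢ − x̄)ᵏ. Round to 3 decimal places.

-0.243

x̄ = (6 + 0 + 4 + 2 + 3 + 4) / 6 = 3.1667
deviations (xᵢ − x̄): 2.8333, -3.1667, 0.8333, -1.1667, -0.1667, 0.8333
Σ(xᵢ − x̄)² = 20.8333 ⇒ m₂ = 20.8333/6 = 3.47222
Σ(xᵢ − x̄)³ = -9.4444 ⇒ m₃ = -9.4444/6 = -1.57407
m₂^(3/2) = 3.47222^(1.5) = 6.47010
g_1 = m₃ / m₂^(3/2) = -1.57407 / 6.47010 ≈ -0.243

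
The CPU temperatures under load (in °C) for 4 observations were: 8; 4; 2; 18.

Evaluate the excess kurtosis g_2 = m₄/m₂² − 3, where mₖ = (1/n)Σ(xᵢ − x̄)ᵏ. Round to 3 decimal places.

-1.000

x̄ = 8.0000
Σ(xᵢ − x̄)² = 152.0000 ⇒ m₂ = 38.00000
Σ(xᵢ − x̄)⁴ = 11552.0000 ⇒ m₄ = 2888.00000
m₂² = 1444.00000
g_2 = m₄/m₂² − 3 = 2.00000 − 3 ≈ -1.000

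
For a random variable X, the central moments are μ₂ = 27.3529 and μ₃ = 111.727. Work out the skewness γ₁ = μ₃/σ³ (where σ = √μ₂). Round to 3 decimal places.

0.781

σ = √μ₂ = √27.3529 = 5.23000
σ³ = μ₂^(3/2) = 143.05567
γ₁ = μ₃/σ³ = 111.727 / 143.05567 ≈ 0.781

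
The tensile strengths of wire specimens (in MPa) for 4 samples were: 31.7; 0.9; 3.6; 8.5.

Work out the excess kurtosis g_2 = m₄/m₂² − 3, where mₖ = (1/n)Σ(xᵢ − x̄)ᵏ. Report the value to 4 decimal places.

x̄ = 11.1750
Σ(xᵢ − x̄)² = 591.3875 ⇒ m₂ = 147.84687
Σ(xᵢ − x̄)⁴ = 191963.1039 ⇒ m₄ = 47990.77598
m₂² = 21858.69845
g_2 = m₄/m₂² − 3 = 2.19550 − 3 ≈ -0.8045

-0.8045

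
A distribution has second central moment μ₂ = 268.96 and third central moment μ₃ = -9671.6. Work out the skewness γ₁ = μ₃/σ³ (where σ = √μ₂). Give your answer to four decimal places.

-2.1926

σ = √μ₂ = √268.96 = 16.40000
σ³ = μ₂^(3/2) = 4410.94400
γ₁ = μ₃/σ³ = -9671.6 / 4410.94400 ≈ -2.1926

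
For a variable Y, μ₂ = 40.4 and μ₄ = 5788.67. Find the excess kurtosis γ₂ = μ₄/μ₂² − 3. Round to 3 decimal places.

μ₂² = 40.4² = 1632.16000
μ₄/μ₂² = 5788.67 / 1632.16000 = 3.54663
γ₂ = 3.54663 − 3 ≈ 0.547

0.547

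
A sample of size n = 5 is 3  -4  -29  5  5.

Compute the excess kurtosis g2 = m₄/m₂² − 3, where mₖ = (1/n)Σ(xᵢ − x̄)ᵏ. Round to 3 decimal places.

-0.094

x̄ = -4.0000
Σ(xᵢ − x̄)² = 836.0000 ⇒ m₂ = 167.20000
Σ(xᵢ − x̄)⁴ = 406148.0000 ⇒ m₄ = 81229.60000
m₂² = 27955.84000
g2 = m₄/m₂² − 3 = 2.90564 − 3 ≈ -0.094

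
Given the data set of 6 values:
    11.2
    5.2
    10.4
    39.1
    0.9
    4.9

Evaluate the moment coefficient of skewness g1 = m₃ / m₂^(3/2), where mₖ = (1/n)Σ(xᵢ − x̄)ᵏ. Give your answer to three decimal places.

x̄ = (11.2 + 5.2 + 10.4 + 39.1 + 0.9 + 4.9) / 6 = 11.9500
deviations (xᵢ − x̄): -0.7500, -6.7500, -1.5500, 27.1500, -11.0500, -7.0500
Σ(xᵢ − x̄)² = 957.4550 ⇒ m₂ = 957.4550/6 = 159.57583
Σ(xᵢ − x̄)³ = 18001.5480 ⇒ m₃ = 18001.5480/6 = 3000.25800
m₂^(3/2) = 159.57583^(1.5) = 2015.81504
g1 = m₃ / m₂^(3/2) = 3000.25800 / 2015.81504 ≈ 1.488

1.488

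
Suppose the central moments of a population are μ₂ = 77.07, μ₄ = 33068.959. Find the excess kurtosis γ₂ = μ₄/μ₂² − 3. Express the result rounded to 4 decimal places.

μ₂² = 77.07² = 5939.78490
μ₄/μ₂² = 33068.959 / 5939.78490 = 5.56737
γ₂ = 5.56737 − 3 ≈ 2.5674

2.5674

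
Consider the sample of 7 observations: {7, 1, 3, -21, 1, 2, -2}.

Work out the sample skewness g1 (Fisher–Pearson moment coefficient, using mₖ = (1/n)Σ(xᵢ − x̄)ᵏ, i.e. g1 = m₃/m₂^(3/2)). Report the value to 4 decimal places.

x̄ = (7 + 1 + 3 - 21 + 1 + 2 - 2) / 7 = -1.2857
deviations (xᵢ − x̄): 8.2857, 2.2857, 4.2857, -19.7143, 2.2857, 3.2857, -0.7143
Σ(xᵢ − x̄)² = 497.4286 ⇒ m₂ = 497.4286/7 = 71.06122
Σ(xᵢ − x̄)³ = -6955.4694 ⇒ m₃ = -6955.4694/7 = -993.63848
m₂^(3/2) = 71.06122^(1.5) = 599.03063
g1 = m₃ / m₂^(3/2) = -993.63848 / 599.03063 ≈ -1.6587

-1.6587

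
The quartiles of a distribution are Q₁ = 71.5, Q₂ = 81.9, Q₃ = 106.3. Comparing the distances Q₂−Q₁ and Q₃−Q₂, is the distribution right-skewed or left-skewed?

Q₂ − Q₁ = 10.4;  Q₃ − Q₂ = 24.4
Q₃ − Q₂ > Q₂ − Q₁ ⇒ the upper half is more spread out ⇒ right-skewed.

right-skewed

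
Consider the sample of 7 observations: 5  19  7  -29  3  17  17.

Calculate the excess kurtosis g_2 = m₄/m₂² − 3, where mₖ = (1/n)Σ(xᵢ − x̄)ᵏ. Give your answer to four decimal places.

x̄ = 5.5714
Σ(xᵢ − x̄)² = 1645.7143 ⇒ m₂ = 235.10204
Σ(xᵢ − x̄)⁴ = 1495148.7813 ⇒ m₄ = 213592.68305
m₂² = 55272.96960
g_2 = m₄/m₂² − 3 = 3.86432 − 3 ≈ 0.8643

0.8643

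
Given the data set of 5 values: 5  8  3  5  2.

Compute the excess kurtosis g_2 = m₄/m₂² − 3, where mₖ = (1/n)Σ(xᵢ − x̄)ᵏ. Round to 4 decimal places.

x̄ = 4.6000
Σ(xᵢ − x̄)² = 21.2000 ⇒ m₂ = 4.24000
Σ(xᵢ − x̄)⁴ = 185.9360 ⇒ m₄ = 37.18720
m₂² = 17.97760
g_2 = m₄/m₂² − 3 = 2.06853 − 3 ≈ -0.9315

-0.9315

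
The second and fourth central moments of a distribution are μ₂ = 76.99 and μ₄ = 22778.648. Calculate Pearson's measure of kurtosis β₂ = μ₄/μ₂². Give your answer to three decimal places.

μ₂² = 76.99² = 5927.46010
μ₄/μ₂² = 22778.648 / 5927.46010 = 3.84290
β₂ ≈ 3.843

3.843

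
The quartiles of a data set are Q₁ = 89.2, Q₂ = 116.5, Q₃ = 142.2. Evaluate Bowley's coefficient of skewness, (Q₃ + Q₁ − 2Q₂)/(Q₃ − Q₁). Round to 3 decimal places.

-0.030

numerator: Q₃ + Q₁ − 2Q₂ = 142.2 + 89.2 − 2×116.5 = -1.6000
denominator: Q₃ − Q₁ = 142.2 − 89.2 = 53.0000
Bowley skewness = -1.6000 / 53.0000 ≈ -0.030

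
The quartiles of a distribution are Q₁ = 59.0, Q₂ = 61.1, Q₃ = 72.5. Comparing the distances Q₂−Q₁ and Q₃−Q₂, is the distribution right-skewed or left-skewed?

Q₂ − Q₁ = 2.1;  Q₃ − Q₂ = 11.4
Q₃ − Q₂ > Q₂ − Q₁ ⇒ the upper half is more spread out ⇒ right-skewed.

right-skewed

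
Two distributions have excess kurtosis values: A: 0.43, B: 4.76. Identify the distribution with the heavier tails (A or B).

Higher excess kurtosis ⇒ heavier tails relative to the normal distribution.
0.43 vs 4.76: the larger is 4.76, so B has heavier tails.

B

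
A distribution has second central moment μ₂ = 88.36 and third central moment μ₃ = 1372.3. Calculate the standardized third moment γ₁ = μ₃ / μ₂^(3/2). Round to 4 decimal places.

σ = √μ₂ = √88.36 = 9.40000
σ³ = μ₂^(3/2) = 830.58400
γ₁ = μ₃/σ³ = 1372.3 / 830.58400 ≈ 1.6522

1.6522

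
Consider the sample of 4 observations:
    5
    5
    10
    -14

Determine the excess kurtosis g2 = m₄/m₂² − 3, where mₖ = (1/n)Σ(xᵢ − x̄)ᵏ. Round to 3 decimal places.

x̄ = 1.5000
Σ(xᵢ − x̄)² = 337.0000 ⇒ m₂ = 84.25000
Σ(xᵢ − x̄)⁴ = 63240.2500 ⇒ m₄ = 15810.06250
m₂² = 7098.06250
g2 = m₄/m₂² − 3 = 2.22738 − 3 ≈ -0.773

-0.773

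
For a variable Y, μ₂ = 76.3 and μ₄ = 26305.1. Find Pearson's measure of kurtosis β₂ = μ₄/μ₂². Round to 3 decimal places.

μ₂² = 76.3² = 5821.69000
μ₄/μ₂² = 26305.1 / 5821.69000 = 4.51846
β₂ ≈ 4.518

4.518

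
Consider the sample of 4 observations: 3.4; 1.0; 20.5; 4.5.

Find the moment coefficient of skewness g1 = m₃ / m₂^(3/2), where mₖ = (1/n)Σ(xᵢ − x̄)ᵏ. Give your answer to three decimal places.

1.060

x̄ = (3.4 + 1.0 + 20.5 + 4.5) / 4 = 7.3500
deviations (xᵢ − x̄): -3.9500, -6.3500, 13.1500, -2.8500
Σ(xᵢ − x̄)² = 236.9700 ⇒ m₂ = 236.9700/4 = 59.24250
Σ(xᵢ − x̄)³ = 1933.1040 ⇒ m₃ = 1933.1040/4 = 483.27600
m₂^(3/2) = 59.24250^(1.5) = 455.98448
g1 = m₃ / m₂^(3/2) = 483.27600 / 455.98448 ≈ 1.060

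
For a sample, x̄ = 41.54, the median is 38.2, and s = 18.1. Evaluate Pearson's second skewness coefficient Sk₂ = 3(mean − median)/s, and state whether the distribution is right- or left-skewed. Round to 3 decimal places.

Sk₂ = 3(41.54 − 38.2) / 18.1 = 3 × 3.3400 / 18.1
    = 10.0200 / 18.1 ≈ 0.554
Sk₂ > 0 ⇒ mean > median ⇒ right-skewed (positive skew).

0.554, right-skewed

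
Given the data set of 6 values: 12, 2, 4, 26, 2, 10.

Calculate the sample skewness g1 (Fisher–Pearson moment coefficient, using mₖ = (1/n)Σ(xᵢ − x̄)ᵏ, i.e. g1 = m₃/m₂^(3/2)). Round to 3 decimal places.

x̄ = (12 + 2 + 4 + 26 + 2 + 10) / 6 = 9.3333
deviations (xᵢ − x̄): 2.6667, -7.3333, -5.3333, 16.6667, -7.3333, 0.6667
Σ(xᵢ − x̄)² = 421.3333 ⇒ m₂ = 421.3333/6 = 70.22222
Σ(xᵢ − x̄)³ = 3708.4444 ⇒ m₃ = 3708.4444/6 = 618.07407
m₂^(3/2) = 70.22222^(1.5) = 588.45310
g1 = m₃ / m₂^(3/2) = 618.07407 / 588.45310 ≈ 1.050

1.050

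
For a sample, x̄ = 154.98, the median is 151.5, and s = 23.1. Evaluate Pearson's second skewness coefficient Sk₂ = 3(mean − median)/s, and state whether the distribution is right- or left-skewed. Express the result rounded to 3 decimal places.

Sk₂ = 3(154.98 − 151.5) / 23.1 = 3 × 3.4800 / 23.1
    = 10.4400 / 23.1 ≈ 0.452
Sk₂ > 0 ⇒ mean > median ⇒ right-skewed (positive skew).

0.452, right-skewed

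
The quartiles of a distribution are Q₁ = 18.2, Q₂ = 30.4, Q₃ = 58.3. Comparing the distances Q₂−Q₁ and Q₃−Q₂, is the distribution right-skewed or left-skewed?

right-skewed

Q₂ − Q₁ = 12.2;  Q₃ − Q₂ = 27.9
Q₃ − Q₂ > Q₂ − Q₁ ⇒ the upper half is more spread out ⇒ right-skewed.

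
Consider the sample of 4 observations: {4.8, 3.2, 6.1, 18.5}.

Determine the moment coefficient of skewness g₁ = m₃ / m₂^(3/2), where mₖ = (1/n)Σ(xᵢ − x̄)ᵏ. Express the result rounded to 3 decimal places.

1.056

x̄ = (4.8 + 3.2 + 6.1 + 18.5) / 4 = 8.1500
deviations (xᵢ − x̄): -3.3500, -4.9500, -2.0500, 10.3500
Σ(xᵢ − x̄)² = 147.0500 ⇒ m₂ = 147.0500/4 = 36.76250
Σ(xᵢ − x̄)³ = 941.2200 ⇒ m₃ = 941.2200/4 = 235.30500
m₂^(3/2) = 36.76250^(1.5) = 222.89871
g₁ = m₃ / m₂^(3/2) = 235.30500 / 222.89871 ≈ 1.056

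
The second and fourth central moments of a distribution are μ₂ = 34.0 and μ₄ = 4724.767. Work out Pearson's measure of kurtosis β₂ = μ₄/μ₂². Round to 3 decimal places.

μ₂² = 34.0² = 1156.00000
μ₄/μ₂² = 4724.767 / 1156.00000 = 4.08717
β₂ ≈ 4.087

4.087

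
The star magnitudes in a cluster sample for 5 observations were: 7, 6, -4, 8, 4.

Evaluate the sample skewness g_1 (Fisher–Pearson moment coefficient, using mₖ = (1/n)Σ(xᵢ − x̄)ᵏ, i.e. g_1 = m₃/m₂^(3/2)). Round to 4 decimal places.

x̄ = (7 + 6 - 4 + 8 + 4) / 5 = 4.2000
deviations (xᵢ − x̄): 2.8000, 1.8000, -8.2000, 3.8000, -0.2000
Σ(xᵢ − x̄)² = 92.8000 ⇒ m₂ = 92.8000/5 = 18.56000
Σ(xᵢ − x̄)³ = -468.7200 ⇒ m₃ = -468.7200/5 = -93.74400
m₂^(3/2) = 18.56000^(1.5) = 79.95893
g_1 = m₃ / m₂^(3/2) = -93.74400 / 79.95893 ≈ -1.1724

-1.1724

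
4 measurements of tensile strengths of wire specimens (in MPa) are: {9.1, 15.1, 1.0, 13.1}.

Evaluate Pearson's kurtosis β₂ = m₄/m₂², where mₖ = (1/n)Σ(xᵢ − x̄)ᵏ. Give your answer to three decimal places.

1.907

x̄ = 9.5750
Σ(xᵢ − x̄)² = 116.7075 ⇒ m₂ = 29.17688
Σ(xᵢ − x̄)⁴ = 6493.0137 ⇒ m₄ = 1623.25341
m₂² = 851.29003
β₂ = m₄/m₂² = 1623.25341 / 851.29003 ≈ 1.907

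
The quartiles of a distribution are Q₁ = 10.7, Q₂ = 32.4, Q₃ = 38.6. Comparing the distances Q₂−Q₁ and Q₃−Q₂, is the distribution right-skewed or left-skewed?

Q₂ − Q₁ = 21.7;  Q₃ − Q₂ = 6.2
Q₂ − Q₁ > Q₃ − Q₂ ⇒ the lower half is more spread out ⇒ left-skewed.

left-skewed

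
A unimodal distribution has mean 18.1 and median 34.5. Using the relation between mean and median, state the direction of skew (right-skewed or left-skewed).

mean − median = 18.1 − 34.5 = -16.4
mean < median ⇒ the longer tail is on the left ⇒ left-skewed (negatively skewed).

left-skewed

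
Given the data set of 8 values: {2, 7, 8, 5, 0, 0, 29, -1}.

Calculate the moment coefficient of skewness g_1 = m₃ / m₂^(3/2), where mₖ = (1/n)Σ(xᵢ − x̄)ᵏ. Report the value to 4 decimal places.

x̄ = (2 + 7 + 8 + 5 + 0 + 0 + 29 - 1) / 8 = 6.2500
deviations (xᵢ − x̄): -4.2500, 0.7500, 1.7500, -1.2500, -6.2500, -6.2500, 22.7500, -7.2500
Σ(xᵢ − x̄)² = 671.5000 ⇒ m₂ = 671.5000/8 = 83.93750
Σ(xᵢ − x̄)³ = 10832.2500 ⇒ m₃ = 10832.2500/8 = 1354.03125
m₂^(3/2) = 83.93750^(1.5) = 769.01364
g_1 = m₃ / m₂^(3/2) = 1354.03125 / 769.01364 ≈ 1.7607

1.7607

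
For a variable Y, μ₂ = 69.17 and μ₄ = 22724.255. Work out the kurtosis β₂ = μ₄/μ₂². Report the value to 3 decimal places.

4.750

μ₂² = 69.17² = 4784.48890
μ₄/μ₂² = 22724.255 / 4784.48890 = 4.74957
β₂ ≈ 4.750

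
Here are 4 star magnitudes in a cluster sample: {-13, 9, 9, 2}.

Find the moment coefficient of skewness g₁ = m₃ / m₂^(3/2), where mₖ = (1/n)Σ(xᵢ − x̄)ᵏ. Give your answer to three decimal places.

x̄ = (-13 + 9 + 9 + 2) / 4 = 1.7500
deviations (xᵢ − x̄): -14.7500, 7.2500, 7.2500, 0.2500
Σ(xᵢ − x̄)² = 322.7500 ⇒ m₂ = 322.7500/4 = 80.68750
Σ(xᵢ − x̄)³ = -2446.8750 ⇒ m₃ = -2446.8750/4 = -611.71875
m₂^(3/2) = 80.68750^(1.5) = 724.78532
g₁ = m₃ / m₂^(3/2) = -611.71875 / 724.78532 ≈ -0.844

-0.844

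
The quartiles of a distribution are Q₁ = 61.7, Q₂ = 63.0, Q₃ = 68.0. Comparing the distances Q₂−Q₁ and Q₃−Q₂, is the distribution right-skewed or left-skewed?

right-skewed

Q₂ − Q₁ = 1.3;  Q₃ − Q₂ = 5.0
Q₃ − Q₂ > Q₂ − Q₁ ⇒ the upper half is more spread out ⇒ right-skewed.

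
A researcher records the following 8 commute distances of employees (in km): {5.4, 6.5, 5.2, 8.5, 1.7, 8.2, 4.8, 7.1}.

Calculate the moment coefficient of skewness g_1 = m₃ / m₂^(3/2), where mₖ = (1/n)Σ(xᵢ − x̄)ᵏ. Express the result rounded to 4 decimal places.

-0.6833

x̄ = (5.4 + 6.5 + 5.2 + 8.5 + 1.7 + 8.2 + 4.8 + 7.1) / 8 = 5.9250
deviations (xᵢ − x̄): -0.5250, 0.5750, -0.7250, 2.5750, -4.2250, 2.2750, -1.1250, 1.1750
Σ(xᵢ − x̄)² = 33.4350 ⇒ m₂ = 33.4350/8 = 4.17937
Σ(xᵢ − x̄)³ = -46.7077 ⇒ m₃ = -46.7077/8 = -5.83847
m₂^(3/2) = 4.17937^(1.5) = 8.54411
g_1 = m₃ / m₂^(3/2) = -5.83847 / 8.54411 ≈ -0.6833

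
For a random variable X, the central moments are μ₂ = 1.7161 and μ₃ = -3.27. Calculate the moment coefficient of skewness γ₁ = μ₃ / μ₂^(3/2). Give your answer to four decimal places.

σ = √μ₂ = √1.7161 = 1.31000
σ³ = μ₂^(3/2) = 2.24809
γ₁ = μ₃/σ³ = -3.27 / 2.24809 ≈ -1.4546

-1.4546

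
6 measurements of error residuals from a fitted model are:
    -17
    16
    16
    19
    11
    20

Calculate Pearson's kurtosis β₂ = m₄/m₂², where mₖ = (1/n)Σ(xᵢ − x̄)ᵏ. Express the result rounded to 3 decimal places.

3.839

x̄ = 10.8333
Σ(xᵢ − x̄)² = 978.8333 ⇒ m₂ = 163.13889
Σ(xᵢ − x̄)⁴ = 613085.4861 ⇒ m₄ = 102180.91435
m₂² = 26614.29707
β₂ = m₄/m₂² = 102180.91435 / 26614.29707 ≈ 3.839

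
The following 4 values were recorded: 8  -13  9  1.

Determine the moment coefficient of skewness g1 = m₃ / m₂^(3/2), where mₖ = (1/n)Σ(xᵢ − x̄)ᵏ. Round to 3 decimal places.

-0.782

x̄ = (8 - 13 + 9 + 1) / 4 = 1.2500
deviations (xᵢ − x̄): 6.7500, -14.2500, 7.7500, -0.2500
Σ(xᵢ − x̄)² = 308.7500 ⇒ m₂ = 308.7500/4 = 77.18750
Σ(xᵢ − x̄)³ = -2120.6250 ⇒ m₃ = -2120.6250/4 = -530.15625
m₂^(3/2) = 77.18750^(1.5) = 678.14172
g1 = m₃ / m₂^(3/2) = -530.15625 / 678.14172 ≈ -0.782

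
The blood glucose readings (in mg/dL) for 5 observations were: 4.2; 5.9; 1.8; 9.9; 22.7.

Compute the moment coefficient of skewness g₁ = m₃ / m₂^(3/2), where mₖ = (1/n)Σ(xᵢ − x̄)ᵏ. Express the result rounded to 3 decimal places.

1.061

x̄ = (4.2 + 5.9 + 1.8 + 9.9 + 22.7) / 5 = 8.9000
deviations (xᵢ − x̄): -4.7000, -3.0000, -7.1000, 1.0000, 13.8000
Σ(xᵢ − x̄)² = 272.9400 ⇒ m₂ = 272.9400/5 = 54.58800
Σ(xᵢ − x̄)³ = 2140.3380 ⇒ m₃ = 2140.3380/5 = 428.06760
m₂^(3/2) = 54.58800^(1.5) = 403.31630
g₁ = m₃ / m₂^(3/2) = 428.06760 / 403.31630 ≈ 1.061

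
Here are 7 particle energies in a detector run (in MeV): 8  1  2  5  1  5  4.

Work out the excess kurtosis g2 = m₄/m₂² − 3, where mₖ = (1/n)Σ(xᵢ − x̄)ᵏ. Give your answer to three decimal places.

-0.929

x̄ = 3.7143
Σ(xᵢ − x̄)² = 39.4286 ⇒ m₂ = 5.63265
Σ(xᵢ − x̄)⁴ = 460.0233 ⇒ m₄ = 65.71762
m₂² = 31.72678
g2 = m₄/m₂² − 3 = 2.07136 − 3 ≈ -0.929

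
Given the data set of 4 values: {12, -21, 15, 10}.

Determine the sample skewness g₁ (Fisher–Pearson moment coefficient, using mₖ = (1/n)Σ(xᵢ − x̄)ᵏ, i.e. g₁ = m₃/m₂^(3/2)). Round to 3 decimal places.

x̄ = (12 - 21 + 15 + 10) / 4 = 4.0000
deviations (xᵢ − x̄): 8.0000, -25.0000, 11.0000, 6.0000
Σ(xᵢ − x̄)² = 846.0000 ⇒ m₂ = 846.0000/4 = 211.50000
Σ(xᵢ − x̄)³ = -13566.0000 ⇒ m₃ = -13566.0000/4 = -3391.50000
m₂^(3/2) = 211.50000^(1.5) = 3075.85287
g₁ = m₃ / m₂^(3/2) = -3391.50000 / 3075.85287 ≈ -1.103

-1.103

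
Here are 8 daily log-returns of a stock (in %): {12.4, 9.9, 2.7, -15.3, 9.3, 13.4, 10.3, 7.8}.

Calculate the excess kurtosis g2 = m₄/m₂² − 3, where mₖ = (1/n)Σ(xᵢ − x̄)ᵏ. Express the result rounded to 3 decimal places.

x̄ = 6.3125
Σ(xᵢ − x̄)² = 607.3488 ⇒ m₂ = 75.91859
Σ(xᵢ − x̄)⁴ = 222752.4623 ⇒ m₄ = 27844.05779
m₂² = 5763.63288
g2 = m₄/m₂² − 3 = 4.83099 − 3 ≈ 1.831

1.831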